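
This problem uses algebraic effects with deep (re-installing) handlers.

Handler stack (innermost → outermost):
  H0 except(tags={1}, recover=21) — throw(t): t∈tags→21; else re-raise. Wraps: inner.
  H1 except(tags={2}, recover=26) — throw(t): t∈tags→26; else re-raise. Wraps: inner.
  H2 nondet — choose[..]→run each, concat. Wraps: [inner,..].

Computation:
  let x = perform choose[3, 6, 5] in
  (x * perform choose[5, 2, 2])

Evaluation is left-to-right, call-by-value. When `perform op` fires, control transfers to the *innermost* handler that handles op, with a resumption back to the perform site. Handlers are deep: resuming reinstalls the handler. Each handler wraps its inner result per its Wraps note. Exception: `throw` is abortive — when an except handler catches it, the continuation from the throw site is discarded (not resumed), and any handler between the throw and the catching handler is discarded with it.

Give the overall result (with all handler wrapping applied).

Working:
choose[3, 6, 5] @ H2
  branch[0] choose=3:
    choose[5, 2, 2] @ H2
      branch[0] choose=5:
        H0 returns 15
        H1 returns 15
        H2 returns [15]
      branch[1] choose=2:
        H0 returns 6
        H1 returns 6
        H2 returns [6]
      branch[2] choose=2:
        H0 returns 6
        H1 returns 6
        H2 returns [6]
  branch[1] choose=6:
    choose[5, 2, 2] @ H2
      branch[0] choose=5:
        H0 returns 30
        H1 returns 30
        H2 returns [30]
      branch[1] choose=2:
        H0 returns 12
        H1 returns 12
        H2 returns [12]
      branch[2] choose=2:
        H0 returns 12
        H1 returns 12
        H2 returns [12]
  branch[2] choose=5:
    choose[5, 2, 2] @ H2
      branch[0] choose=5:
        H0 returns 25
        H1 returns 25
        H2 returns [25]
      branch[1] choose=2:
        H0 returns 10
        H1 returns 10
        H2 returns [10]
      branch[2] choose=2:
        H0 returns 10
        H1 returns 10
        H2 returns [10]
= [15, 6, 6, 30, 12, 12, 25, 10, 10]

Answer: [15, 6, 6, 30, 12, 12, 25, 10, 10]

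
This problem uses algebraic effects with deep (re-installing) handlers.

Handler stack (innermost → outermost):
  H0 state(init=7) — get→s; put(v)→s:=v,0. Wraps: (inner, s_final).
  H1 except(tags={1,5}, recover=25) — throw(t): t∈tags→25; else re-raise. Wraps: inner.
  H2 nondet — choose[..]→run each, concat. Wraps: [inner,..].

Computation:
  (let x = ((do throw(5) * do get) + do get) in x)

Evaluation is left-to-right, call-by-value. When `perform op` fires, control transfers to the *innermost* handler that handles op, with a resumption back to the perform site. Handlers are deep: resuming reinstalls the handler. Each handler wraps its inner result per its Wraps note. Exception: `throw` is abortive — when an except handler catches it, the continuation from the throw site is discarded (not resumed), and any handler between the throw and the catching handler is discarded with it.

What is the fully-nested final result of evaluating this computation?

Answer: [25]

Evaluation trace:
throw(5) @ H1 caught ⇒ 25
H2 returns [25]
= [25]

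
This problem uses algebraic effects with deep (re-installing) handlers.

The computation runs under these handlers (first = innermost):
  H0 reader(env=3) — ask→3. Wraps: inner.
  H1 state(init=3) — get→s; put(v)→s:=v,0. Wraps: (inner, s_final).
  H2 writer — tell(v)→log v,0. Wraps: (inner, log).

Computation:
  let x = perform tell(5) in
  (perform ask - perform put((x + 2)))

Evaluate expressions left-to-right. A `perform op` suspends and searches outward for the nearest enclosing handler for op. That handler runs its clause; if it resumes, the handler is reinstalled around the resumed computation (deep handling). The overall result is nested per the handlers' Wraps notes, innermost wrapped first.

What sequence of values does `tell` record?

Answer: (5)

Evaluation trace:
tell(5) @ H2 ⇒ log+=5
ask @ H0 ⇒ 3
put(2) @ H1 ⇒ s:=2
H0 returns 3
H1 returns (3, 2)
H2 returns ((3, 2), (5))
= ((3, 2), (5))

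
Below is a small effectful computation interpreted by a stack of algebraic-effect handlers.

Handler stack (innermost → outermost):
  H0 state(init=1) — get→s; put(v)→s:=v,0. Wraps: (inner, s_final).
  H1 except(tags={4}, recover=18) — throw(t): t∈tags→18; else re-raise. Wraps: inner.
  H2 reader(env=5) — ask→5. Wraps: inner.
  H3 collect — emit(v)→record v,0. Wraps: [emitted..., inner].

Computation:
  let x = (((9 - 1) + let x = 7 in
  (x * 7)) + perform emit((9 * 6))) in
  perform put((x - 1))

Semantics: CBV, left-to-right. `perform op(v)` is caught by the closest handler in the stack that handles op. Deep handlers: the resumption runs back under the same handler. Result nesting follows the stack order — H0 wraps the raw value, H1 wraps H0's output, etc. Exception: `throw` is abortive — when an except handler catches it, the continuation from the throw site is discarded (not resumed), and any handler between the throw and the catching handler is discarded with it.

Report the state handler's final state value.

Answer: 56

Working:
emit(54) @ H3 ⇒ out+=54
put(56) @ H0 ⇒ s:=56
H0 returns (0, 56)
H1 returns (0, 56)
H2 returns (0, 56)
H3 returns [54, (0, 56)]
= [54, (0, 56)]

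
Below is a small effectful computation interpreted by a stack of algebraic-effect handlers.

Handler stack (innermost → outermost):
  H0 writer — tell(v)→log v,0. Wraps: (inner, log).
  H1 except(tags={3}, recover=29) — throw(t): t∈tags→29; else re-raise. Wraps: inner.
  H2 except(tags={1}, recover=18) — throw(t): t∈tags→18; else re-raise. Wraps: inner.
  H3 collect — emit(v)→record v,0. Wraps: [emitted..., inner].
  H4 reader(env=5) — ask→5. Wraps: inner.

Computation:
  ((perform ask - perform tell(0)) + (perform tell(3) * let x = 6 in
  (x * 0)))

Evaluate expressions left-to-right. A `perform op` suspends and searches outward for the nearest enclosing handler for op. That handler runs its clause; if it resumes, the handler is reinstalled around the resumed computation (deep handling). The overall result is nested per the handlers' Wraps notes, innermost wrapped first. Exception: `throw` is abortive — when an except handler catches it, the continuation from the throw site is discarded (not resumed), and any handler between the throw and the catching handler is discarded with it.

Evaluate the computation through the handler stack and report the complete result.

Step-by-step:
ask @ H4 ⇒ 5
tell(0) @ H0 ⇒ log+=0
tell(3) @ H0 ⇒ log+=3
H0 returns (5, (0, 3))
H1 returns (5, (0, 3))
H2 returns (5, (0, 3))
H3 returns [(5, (0, 3))]
H4 returns [(5, (0, 3))]
= [(5, (0, 3))]

Answer: [(5, (0, 3))]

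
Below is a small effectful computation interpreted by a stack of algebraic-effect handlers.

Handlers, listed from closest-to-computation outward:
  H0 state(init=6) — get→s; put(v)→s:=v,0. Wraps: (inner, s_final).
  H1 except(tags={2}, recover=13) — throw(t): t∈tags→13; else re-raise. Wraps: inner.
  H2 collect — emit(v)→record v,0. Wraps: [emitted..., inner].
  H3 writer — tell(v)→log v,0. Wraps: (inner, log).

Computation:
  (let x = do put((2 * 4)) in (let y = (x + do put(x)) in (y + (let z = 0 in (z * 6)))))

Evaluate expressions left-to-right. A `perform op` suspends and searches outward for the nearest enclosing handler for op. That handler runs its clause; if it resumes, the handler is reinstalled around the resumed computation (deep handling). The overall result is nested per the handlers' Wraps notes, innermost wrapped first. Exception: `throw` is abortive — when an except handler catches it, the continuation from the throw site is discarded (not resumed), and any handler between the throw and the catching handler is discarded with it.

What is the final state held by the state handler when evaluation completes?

Step-by-step:
put(8) @ H0 ⇒ s:=8
put(0) @ H0 ⇒ s:=0
H0 returns (0, 0)
H1 returns (0, 0)
H2 returns [(0, 0)]
H3 returns ([(0, 0)], ())
= ([(0, 0)], ())

Answer: 0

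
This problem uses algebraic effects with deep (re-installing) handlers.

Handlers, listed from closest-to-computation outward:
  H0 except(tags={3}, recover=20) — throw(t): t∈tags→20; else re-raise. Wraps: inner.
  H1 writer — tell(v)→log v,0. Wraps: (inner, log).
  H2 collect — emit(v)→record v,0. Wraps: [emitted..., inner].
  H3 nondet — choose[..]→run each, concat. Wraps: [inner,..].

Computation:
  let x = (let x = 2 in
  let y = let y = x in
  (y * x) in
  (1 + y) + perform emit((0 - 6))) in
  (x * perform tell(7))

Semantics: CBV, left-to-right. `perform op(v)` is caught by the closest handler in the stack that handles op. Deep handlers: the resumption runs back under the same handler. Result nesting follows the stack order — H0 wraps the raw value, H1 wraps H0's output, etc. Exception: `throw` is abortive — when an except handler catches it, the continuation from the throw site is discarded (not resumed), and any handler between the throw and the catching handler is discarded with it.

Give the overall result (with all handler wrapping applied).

Step-by-step:
emit(-6) @ H2 ⇒ out+=-6
tell(7) @ H1 ⇒ log+=7
H0 returns 0
H1 returns (0, (7))
H2 returns [-6, (0, (7))]
H3 returns [[-6, (0, (7))]]
= [[-6, (0, (7))]]

Answer: [[-6, (0, (7))]]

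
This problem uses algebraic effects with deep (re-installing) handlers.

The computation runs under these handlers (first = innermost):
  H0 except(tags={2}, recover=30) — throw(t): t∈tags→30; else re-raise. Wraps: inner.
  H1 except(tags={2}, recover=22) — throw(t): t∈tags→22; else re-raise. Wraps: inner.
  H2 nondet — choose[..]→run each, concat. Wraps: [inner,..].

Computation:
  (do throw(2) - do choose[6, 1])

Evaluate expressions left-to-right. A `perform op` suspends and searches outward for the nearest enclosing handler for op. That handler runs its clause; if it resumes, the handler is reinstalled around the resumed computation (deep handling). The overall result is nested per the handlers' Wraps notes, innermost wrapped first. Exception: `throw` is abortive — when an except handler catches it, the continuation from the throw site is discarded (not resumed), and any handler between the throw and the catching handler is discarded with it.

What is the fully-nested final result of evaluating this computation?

Step-by-step:
throw(2) @ H0 caught ⇒ 30
H1 returns 30
H2 returns [30]
= [30]

Answer: [30]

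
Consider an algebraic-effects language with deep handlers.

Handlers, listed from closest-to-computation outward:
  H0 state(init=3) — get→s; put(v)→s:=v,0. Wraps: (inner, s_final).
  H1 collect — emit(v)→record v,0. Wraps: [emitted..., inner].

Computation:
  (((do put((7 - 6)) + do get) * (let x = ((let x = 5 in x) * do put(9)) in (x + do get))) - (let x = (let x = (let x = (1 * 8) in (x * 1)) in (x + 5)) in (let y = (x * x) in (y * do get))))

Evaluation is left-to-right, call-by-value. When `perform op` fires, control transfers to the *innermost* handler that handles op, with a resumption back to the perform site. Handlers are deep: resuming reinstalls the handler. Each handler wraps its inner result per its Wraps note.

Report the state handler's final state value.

Working:
put(1) @ H0 ⇒ s:=1
get @ H0 ⇒ 1
put(9) @ H0 ⇒ s:=9
get @ H0 ⇒ 9
get @ H0 ⇒ 9
H0 returns (-1512, 9)
H1 returns [(-1512, 9)]
= [(-1512, 9)]

Answer: 9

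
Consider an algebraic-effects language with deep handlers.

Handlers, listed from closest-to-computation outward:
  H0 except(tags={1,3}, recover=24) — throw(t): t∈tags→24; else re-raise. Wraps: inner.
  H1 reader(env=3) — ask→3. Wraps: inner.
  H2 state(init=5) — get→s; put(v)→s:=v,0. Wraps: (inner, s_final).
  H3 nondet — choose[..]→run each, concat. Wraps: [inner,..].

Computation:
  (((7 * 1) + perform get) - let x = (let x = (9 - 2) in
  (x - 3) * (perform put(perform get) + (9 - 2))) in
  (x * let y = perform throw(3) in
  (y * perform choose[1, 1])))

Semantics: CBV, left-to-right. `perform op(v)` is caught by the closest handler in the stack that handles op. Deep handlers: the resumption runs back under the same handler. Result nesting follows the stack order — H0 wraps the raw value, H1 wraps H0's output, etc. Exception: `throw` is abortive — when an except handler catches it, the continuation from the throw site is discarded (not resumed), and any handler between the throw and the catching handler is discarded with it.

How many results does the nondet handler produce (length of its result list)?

Step-by-step:
get @ H2 ⇒ 5
get @ H2 ⇒ 5
put(5) @ H2 ⇒ s:=5
throw(3) @ H0 caught ⇒ 24
H1 returns 24
H2 returns (24, 5)
H3 returns [(24, 5)]
= [(24, 5)]

Answer: 1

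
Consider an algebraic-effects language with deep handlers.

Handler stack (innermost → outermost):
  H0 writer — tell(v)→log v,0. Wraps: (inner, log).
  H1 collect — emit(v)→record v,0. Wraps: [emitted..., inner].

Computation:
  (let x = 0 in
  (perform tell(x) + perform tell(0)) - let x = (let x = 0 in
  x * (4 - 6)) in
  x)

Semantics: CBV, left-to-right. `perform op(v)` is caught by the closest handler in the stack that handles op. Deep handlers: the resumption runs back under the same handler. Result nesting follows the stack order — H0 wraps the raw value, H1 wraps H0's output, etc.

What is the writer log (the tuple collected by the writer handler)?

Answer: (0, 0)

Working:
tell(0) @ H0 ⇒ log+=0
tell(0) @ H0 ⇒ log+=0
H0 returns (0, (0, 0))
H1 returns [(0, (0, 0))]
= [(0, (0, 0))]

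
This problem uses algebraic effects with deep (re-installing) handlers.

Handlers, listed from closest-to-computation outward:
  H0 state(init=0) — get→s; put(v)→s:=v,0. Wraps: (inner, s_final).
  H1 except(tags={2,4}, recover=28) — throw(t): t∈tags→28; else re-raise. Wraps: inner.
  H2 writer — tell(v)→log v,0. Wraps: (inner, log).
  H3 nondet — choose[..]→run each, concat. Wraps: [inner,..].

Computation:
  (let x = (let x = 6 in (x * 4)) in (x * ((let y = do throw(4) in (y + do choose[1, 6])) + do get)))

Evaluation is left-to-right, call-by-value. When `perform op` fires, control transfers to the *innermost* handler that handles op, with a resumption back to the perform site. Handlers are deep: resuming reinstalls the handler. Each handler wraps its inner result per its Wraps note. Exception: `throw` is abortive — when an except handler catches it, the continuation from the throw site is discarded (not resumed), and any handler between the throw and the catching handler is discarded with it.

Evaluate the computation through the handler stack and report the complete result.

Evaluation trace:
throw(4) @ H1 caught ⇒ 28
H2 returns (28, ())
H3 returns [(28, ())]
= [(28, ())]

Answer: [(28, ())]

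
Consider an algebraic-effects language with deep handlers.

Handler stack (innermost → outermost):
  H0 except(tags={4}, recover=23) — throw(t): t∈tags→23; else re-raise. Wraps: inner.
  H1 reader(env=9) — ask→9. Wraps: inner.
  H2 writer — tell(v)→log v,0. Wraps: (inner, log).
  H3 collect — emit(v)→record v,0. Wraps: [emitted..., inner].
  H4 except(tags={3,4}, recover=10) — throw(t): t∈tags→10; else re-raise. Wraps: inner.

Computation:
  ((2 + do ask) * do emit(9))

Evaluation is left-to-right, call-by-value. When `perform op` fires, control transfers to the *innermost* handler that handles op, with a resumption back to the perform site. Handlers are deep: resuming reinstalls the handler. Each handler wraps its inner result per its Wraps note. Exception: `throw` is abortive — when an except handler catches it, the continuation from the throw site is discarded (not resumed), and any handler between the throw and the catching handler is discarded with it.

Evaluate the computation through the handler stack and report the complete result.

Answer: [9, (0, ())]

Working:
ask @ H1 ⇒ 9
emit(9) @ H3 ⇒ out+=9
H0 returns 0
H1 returns 0
H2 returns (0, ())
H3 returns [9, (0, ())]
H4 returns [9, (0, ())]
= [9, (0, ())]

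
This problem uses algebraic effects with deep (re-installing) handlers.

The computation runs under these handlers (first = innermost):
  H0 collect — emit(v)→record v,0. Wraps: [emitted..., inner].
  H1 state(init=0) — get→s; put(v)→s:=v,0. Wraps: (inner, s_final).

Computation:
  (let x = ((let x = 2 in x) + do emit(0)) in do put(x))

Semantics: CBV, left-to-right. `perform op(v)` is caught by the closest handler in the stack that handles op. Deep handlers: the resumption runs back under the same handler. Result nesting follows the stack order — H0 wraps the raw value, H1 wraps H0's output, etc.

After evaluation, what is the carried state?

Answer: 2

Evaluation trace:
emit(0) @ H0 ⇒ out+=0
put(2) @ H1 ⇒ s:=2
H0 returns [0, 0]
H1 returns ([0, 0], 2)
= ([0, 0], 2)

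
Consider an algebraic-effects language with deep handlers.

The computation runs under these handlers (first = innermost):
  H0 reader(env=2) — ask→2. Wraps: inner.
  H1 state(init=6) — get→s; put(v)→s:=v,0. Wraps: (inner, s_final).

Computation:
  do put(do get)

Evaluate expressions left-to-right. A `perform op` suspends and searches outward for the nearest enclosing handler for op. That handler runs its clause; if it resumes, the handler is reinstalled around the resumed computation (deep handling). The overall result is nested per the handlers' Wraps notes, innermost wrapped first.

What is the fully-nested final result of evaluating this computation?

Answer: (0, 6)

Working:
get @ H1 ⇒ 6
put(6) @ H1 ⇒ s:=6
H0 returns 0
H1 returns (0, 6)
= (0, 6)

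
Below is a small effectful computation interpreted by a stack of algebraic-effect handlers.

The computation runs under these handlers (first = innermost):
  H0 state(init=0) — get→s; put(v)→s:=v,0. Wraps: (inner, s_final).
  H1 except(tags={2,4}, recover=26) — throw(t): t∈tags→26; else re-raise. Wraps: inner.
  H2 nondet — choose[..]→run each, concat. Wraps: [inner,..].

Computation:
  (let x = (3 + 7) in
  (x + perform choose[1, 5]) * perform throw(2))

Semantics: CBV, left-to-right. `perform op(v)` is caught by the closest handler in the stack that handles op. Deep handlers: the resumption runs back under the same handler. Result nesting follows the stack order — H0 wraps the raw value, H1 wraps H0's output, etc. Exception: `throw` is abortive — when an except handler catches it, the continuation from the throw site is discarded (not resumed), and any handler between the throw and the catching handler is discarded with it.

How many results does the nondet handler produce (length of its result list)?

Working:
choose[1, 5] @ H2
  branch[0] choose=1:
    throw(2) @ H1 caught ⇒ 26
    H2 returns [26]
  branch[1] choose=5:
    throw(2) @ H1 caught ⇒ 26
    H2 returns [26]
= [26, 26]

Answer: 2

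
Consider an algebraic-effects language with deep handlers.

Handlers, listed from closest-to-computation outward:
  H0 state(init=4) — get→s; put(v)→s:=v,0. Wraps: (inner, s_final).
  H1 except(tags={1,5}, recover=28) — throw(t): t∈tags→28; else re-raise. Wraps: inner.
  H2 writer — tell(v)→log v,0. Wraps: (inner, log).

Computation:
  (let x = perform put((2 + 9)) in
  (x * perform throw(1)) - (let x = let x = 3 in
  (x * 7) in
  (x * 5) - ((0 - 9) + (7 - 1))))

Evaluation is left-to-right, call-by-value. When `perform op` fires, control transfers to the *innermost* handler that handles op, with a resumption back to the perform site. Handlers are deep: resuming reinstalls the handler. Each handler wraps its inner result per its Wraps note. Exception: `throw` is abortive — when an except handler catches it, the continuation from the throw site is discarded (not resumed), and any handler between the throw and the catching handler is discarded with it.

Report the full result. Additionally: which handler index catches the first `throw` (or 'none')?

Answer: (28, ()) ; first throw caught by: H1

Evaluation trace:
put(11) @ H0 ⇒ s:=11
throw(1) @ H1 caught ⇒ 28
H2 returns (28, ())
= (28, ())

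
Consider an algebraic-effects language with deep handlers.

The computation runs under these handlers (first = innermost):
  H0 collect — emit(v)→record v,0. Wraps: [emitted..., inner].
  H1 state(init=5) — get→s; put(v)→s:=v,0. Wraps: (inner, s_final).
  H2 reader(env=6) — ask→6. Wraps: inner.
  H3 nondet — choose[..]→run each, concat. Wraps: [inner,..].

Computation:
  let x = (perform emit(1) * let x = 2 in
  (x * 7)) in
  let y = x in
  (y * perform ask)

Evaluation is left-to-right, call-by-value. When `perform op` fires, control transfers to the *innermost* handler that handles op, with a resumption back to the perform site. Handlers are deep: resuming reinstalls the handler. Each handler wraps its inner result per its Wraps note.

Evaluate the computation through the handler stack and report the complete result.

Answer: [([1, 0], 5)]

Working:
emit(1) @ H0 ⇒ out+=1
ask @ H2 ⇒ 6
H0 returns [1, 0]
H1 returns ([1, 0], 5)
H2 returns ([1, 0], 5)
H3 returns [([1, 0], 5)]
= [([1, 0], 5)]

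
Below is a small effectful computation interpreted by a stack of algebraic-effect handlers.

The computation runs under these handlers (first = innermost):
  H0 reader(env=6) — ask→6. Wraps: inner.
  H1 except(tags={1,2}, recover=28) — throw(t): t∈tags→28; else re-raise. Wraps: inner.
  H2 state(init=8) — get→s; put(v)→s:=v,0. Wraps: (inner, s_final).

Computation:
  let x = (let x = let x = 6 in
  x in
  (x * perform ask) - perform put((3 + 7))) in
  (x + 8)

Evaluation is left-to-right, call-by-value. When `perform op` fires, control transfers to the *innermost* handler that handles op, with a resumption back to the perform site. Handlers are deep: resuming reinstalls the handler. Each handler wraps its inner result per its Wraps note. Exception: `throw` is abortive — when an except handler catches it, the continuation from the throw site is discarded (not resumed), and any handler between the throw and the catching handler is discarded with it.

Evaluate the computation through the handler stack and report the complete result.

Evaluation trace:
ask @ H0 ⇒ 6
put(10) @ H2 ⇒ s:=10
H0 returns 44
H1 returns 44
H2 returns (44, 10)
= (44, 10)

Answer: (44, 10)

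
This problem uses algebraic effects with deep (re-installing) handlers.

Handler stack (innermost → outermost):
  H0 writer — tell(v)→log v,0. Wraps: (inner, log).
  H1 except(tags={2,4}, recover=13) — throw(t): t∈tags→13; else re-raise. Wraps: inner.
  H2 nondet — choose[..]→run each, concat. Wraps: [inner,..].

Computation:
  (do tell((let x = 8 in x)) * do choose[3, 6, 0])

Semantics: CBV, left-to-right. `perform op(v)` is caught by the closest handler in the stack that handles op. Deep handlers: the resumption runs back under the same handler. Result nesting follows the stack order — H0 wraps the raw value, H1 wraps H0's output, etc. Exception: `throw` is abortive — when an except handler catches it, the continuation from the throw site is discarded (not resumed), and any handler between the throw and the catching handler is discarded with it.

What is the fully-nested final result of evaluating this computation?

Answer: [(0, (8)), (0, (8)), (0, (8))]

Step-by-step:
tell(8) @ H0 ⇒ log+=8
choose[3, 6, 0] @ H2
  branch[0] choose=3:
    H0 returns (0, (8))
    H1 returns (0, (8))
    H2 returns [(0, (8))]
  branch[1] choose=6:
    H0 returns (0, (8))
    H1 returns (0, (8))
    H2 returns [(0, (8))]
  branch[2] choose=0:
    H0 returns (0, (8))
    H1 returns (0, (8))
    H2 returns [(0, (8))]
= [(0, (8)), (0, (8)), (0, (8))]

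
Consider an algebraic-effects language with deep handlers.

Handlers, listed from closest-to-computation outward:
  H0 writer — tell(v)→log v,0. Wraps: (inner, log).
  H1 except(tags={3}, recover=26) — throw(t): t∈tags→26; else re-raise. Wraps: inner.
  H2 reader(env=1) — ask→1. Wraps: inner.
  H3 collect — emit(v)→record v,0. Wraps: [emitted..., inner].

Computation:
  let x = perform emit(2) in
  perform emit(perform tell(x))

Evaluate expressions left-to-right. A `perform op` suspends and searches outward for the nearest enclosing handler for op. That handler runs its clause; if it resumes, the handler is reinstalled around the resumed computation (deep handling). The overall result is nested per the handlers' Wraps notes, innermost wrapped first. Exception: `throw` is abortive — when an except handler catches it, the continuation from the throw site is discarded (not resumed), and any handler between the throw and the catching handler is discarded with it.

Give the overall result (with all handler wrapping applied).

Working:
emit(2) @ H3 ⇒ out+=2
tell(0) @ H0 ⇒ log+=0
emit(0) @ H3 ⇒ out+=0
H0 returns (0, (0))
H1 returns (0, (0))
H2 returns (0, (0))
H3 returns [2, 0, (0, (0))]
= [2, 0, (0, (0))]

Answer: [2, 0, (0, (0))]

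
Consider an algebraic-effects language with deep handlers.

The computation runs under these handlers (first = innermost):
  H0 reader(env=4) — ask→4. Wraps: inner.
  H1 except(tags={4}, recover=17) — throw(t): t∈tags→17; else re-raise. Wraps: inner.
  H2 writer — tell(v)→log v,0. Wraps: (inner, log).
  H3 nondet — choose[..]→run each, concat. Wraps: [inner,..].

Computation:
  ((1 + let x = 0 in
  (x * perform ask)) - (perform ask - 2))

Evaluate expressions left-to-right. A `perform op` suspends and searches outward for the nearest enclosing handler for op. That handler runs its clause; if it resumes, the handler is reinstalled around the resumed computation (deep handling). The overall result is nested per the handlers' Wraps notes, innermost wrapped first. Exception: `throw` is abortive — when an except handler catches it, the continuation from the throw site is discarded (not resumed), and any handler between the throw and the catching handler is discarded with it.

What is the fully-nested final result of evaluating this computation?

Working:
ask @ H0 ⇒ 4
ask @ H0 ⇒ 4
H0 returns -1
H1 returns -1
H2 returns (-1, ())
H3 returns [(-1, ())]
= [(-1, ())]

Answer: [(-1, ())]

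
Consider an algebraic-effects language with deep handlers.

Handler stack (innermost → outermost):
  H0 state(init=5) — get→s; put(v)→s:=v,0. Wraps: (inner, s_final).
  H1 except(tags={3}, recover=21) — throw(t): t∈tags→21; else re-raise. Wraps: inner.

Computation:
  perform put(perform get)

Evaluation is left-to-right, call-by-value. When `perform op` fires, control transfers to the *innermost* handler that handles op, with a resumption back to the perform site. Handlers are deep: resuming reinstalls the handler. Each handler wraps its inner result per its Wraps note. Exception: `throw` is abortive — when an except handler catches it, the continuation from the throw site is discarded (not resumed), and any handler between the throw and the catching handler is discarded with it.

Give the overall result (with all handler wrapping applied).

Evaluation trace:
get @ H0 ⇒ 5
put(5) @ H0 ⇒ s:=5
H0 returns (0, 5)
H1 returns (0, 5)
= (0, 5)

Answer: (0, 5)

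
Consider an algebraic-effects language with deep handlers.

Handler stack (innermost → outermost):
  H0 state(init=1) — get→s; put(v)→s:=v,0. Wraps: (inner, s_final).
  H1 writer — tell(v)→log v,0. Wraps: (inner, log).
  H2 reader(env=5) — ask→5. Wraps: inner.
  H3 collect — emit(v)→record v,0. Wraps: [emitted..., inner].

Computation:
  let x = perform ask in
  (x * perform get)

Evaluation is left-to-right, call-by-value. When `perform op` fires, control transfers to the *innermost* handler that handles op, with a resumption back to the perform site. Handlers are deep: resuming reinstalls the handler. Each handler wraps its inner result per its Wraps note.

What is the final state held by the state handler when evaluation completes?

Answer: 1

Step-by-step:
ask @ H2 ⇒ 5
get @ H0 ⇒ 1
H0 returns (5, 1)
H1 returns ((5, 1), ())
H2 returns ((5, 1), ())
H3 returns [((5, 1), ())]
= [((5, 1), ())]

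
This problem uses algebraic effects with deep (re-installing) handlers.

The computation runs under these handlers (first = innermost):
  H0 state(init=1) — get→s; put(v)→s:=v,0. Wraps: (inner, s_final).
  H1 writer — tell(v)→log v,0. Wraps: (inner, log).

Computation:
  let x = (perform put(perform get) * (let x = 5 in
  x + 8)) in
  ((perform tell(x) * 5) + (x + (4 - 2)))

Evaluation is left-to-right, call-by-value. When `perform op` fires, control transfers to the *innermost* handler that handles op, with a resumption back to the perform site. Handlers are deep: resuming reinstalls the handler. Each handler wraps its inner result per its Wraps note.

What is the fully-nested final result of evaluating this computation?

Working:
get @ H0 ⇒ 1
put(1) @ H0 ⇒ s:=1
tell(0) @ H1 ⇒ log+=0
H0 returns (2, 1)
H1 returns ((2, 1), (0))
= ((2, 1), (0))

Answer: ((2, 1), (0))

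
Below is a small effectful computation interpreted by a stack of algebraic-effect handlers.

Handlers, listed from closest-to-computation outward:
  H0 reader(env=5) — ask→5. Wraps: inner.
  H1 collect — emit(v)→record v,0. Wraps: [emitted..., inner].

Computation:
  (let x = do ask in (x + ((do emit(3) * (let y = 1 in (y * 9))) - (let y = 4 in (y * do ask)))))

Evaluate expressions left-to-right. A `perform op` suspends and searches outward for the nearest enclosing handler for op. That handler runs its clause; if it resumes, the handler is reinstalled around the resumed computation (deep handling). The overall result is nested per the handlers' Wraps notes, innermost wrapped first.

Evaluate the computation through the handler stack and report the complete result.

Answer: [3, -15]

Step-by-step:
ask @ H0 ⇒ 5
emit(3) @ H1 ⇒ out+=3
ask @ H0 ⇒ 5
H0 returns -15
H1 returns [3, -15]
= [3, -15]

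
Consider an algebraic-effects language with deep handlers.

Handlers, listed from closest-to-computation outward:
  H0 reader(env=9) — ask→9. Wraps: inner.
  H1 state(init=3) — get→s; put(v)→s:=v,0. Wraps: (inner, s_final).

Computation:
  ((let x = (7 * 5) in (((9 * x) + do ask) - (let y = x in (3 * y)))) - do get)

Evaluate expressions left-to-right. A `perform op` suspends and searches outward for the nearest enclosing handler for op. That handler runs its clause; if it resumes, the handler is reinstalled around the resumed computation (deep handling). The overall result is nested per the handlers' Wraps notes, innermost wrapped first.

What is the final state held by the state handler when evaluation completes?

Answer: 3

Evaluation trace:
ask @ H0 ⇒ 9
get @ H1 ⇒ 3
H0 returns 216
H1 returns (216, 3)
= (216, 3)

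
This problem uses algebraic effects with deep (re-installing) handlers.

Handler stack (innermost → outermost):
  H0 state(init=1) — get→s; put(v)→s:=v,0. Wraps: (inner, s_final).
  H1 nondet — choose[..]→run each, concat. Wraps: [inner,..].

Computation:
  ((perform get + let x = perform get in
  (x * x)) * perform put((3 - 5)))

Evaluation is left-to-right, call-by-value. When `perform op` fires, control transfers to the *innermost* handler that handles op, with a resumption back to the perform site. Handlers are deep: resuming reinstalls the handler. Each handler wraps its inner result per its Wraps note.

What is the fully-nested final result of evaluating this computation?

Evaluation trace:
get @ H0 ⇒ 1
get @ H0 ⇒ 1
put(-2) @ H0 ⇒ s:=-2
H0 returns (0, -2)
H1 returns [(0, -2)]
= [(0, -2)]

Answer: [(0, -2)]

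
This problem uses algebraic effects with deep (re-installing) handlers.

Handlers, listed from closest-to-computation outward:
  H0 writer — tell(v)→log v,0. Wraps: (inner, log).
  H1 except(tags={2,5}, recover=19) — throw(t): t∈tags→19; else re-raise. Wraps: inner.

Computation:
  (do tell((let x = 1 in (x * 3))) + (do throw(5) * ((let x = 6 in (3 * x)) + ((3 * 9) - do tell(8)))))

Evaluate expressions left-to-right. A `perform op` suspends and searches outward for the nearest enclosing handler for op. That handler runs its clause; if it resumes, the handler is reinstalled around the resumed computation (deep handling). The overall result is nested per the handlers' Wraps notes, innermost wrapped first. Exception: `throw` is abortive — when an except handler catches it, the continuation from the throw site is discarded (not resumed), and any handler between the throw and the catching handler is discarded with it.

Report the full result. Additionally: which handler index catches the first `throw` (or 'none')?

Working:
tell(3) @ H0 ⇒ log+=3
throw(5) @ H1 caught ⇒ 19
= 19

Answer: 19 ; first throw caught by: H1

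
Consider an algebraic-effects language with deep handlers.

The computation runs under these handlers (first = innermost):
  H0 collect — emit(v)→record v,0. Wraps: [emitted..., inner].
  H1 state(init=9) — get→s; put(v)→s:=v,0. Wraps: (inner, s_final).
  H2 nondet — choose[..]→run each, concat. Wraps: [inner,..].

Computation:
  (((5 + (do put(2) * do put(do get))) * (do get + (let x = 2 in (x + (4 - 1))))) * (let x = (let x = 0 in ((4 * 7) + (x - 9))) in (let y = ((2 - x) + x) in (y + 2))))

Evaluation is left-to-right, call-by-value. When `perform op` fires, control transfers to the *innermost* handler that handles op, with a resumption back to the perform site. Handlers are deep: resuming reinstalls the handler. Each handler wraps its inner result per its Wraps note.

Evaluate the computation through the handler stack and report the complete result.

Working:
put(2) @ H1 ⇒ s:=2
get @ H1 ⇒ 2
put(2) @ H1 ⇒ s:=2
get @ H1 ⇒ 2
H0 returns [140]
H1 returns ([140], 2)
H2 returns [([140], 2)]
= [([140], 2)]

Answer: [([140], 2)]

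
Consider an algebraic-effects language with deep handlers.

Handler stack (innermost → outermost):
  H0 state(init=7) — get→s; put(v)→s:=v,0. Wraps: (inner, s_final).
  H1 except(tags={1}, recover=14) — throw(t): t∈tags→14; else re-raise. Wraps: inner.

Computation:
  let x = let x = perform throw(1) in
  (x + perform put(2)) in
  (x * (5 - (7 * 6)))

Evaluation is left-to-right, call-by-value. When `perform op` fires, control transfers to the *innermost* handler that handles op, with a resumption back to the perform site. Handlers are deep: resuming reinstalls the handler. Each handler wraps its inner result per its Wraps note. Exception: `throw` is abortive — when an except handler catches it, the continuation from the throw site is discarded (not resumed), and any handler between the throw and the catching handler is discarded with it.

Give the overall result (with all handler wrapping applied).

Step-by-step:
throw(1) @ H1 caught ⇒ 14
= 14

Answer: 14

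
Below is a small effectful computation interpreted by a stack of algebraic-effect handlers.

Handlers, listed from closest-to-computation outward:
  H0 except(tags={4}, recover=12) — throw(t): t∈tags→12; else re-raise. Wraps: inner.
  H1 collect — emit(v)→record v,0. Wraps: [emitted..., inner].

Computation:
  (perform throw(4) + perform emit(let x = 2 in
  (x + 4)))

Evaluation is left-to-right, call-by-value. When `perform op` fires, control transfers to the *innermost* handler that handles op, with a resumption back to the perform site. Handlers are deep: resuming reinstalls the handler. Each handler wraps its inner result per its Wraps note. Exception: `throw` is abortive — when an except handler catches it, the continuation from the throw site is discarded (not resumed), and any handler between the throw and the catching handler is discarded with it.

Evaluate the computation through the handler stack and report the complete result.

Answer: [12]

Evaluation trace:
throw(4) @ H0 caught ⇒ 12
H1 returns [12]
= [12]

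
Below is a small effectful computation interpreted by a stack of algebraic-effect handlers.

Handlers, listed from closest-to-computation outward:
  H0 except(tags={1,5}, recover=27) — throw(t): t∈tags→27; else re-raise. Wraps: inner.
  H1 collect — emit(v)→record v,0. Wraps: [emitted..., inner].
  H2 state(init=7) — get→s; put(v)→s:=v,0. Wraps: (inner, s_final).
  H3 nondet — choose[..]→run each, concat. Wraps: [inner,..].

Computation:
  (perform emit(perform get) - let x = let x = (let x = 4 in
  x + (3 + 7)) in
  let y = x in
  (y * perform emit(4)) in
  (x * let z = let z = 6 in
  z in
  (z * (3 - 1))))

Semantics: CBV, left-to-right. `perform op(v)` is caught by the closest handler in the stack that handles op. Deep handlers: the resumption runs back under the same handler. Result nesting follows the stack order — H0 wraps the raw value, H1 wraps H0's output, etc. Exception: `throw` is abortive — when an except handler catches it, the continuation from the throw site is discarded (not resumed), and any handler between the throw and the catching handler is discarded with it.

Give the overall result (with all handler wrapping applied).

Evaluation trace:
get @ H2 ⇒ 7
emit(7) @ H1 ⇒ out+=7
emit(4) @ H1 ⇒ out+=4
H0 returns 0
H1 returns [7, 4, 0]
H2 returns ([7, 4, 0], 7)
H3 returns [([7, 4, 0], 7)]
= [([7, 4, 0], 7)]

Answer: [([7, 4, 0], 7)]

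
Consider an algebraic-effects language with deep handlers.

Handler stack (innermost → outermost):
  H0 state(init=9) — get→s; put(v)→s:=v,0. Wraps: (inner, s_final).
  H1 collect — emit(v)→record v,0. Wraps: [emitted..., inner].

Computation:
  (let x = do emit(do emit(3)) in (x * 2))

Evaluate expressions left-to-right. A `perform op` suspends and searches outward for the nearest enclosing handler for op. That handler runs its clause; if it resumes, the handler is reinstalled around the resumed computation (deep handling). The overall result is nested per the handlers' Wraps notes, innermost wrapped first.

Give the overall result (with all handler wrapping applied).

Working:
emit(3) @ H1 ⇒ out+=3
emit(0) @ H1 ⇒ out+=0
H0 returns (0, 9)
H1 returns [3, 0, (0, 9)]
= [3, 0, (0, 9)]

Answer: [3, 0, (0, 9)]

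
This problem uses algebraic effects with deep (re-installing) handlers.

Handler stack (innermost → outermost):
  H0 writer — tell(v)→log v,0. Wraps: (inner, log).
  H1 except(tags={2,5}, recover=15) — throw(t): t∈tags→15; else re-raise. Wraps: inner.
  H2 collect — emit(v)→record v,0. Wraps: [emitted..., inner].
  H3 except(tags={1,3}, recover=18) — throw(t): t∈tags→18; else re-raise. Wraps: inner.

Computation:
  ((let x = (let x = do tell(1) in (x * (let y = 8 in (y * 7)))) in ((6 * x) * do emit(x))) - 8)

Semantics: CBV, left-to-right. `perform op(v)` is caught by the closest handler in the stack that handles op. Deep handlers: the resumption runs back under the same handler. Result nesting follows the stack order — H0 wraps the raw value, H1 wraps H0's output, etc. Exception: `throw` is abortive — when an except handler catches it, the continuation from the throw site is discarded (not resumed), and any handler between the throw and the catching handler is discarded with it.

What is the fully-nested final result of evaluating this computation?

Answer: [0, (-8, (1))]

Step-by-step:
tell(1) @ H0 ⇒ log+=1
emit(0) @ H2 ⇒ out+=0
H0 returns (-8, (1))
H1 returns (-8, (1))
H2 returns [0, (-8, (1))]
H3 returns [0, (-8, (1))]
= [0, (-8, (1))]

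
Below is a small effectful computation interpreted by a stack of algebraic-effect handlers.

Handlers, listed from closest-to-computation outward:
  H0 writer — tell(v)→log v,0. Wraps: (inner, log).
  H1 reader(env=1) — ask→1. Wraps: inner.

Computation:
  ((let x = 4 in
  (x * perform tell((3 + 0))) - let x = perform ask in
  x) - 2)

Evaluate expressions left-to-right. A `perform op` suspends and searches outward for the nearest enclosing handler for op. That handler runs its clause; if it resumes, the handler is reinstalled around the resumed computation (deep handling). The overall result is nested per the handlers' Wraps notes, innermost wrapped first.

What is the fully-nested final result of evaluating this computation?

Working:
tell(3) @ H0 ⇒ log+=3
ask @ H1 ⇒ 1
H0 returns (-3, (3))
H1 returns (-3, (3))
= (-3, (3))

Answer: (-3, (3))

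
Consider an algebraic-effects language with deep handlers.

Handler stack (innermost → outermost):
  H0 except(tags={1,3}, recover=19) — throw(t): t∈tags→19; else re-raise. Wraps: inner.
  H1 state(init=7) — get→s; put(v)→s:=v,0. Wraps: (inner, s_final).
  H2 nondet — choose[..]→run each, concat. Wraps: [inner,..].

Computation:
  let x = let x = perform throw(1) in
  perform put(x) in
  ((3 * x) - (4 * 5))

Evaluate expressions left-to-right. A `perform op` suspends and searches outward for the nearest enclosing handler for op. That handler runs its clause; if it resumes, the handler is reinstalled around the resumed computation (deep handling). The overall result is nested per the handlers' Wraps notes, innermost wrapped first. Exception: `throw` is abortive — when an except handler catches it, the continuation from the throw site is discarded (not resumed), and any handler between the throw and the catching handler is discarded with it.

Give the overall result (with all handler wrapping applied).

Step-by-step:
throw(1) @ H0 caught ⇒ 19
H1 returns (19, 7)
H2 returns [(19, 7)]
= [(19, 7)]

Answer: [(19, 7)]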